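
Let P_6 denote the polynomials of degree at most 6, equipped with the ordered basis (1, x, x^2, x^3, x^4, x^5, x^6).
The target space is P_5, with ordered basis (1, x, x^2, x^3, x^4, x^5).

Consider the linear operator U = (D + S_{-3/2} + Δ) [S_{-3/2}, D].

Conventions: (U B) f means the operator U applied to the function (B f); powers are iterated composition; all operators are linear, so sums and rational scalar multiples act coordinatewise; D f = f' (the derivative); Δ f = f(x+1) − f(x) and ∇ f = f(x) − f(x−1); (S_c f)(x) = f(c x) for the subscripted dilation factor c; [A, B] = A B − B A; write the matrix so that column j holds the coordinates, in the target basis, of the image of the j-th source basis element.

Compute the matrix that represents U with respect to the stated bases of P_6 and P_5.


image of 1: 0
image of x: 5/2
image of x^2: (45/4)x - 15
image of x^3: (1215/32)x^2 + (135/2)x + 135/8
image of x^4: (3645/32)x^3 - (405/2)x^2 - (405/4)x - 135/4
image of x^5: (164025/512)x^4 + (2025/4)x^3 + (6075/16)x^2 + (2025/8)x + 2025/32
image of x^6: (885735/1024)x^5 - (18225/16)x^4 - (18225/16)x^3 - (18225/16)x^2 - (18225/32)x - 3645/32
each image's coordinates form column j of the matrix

the matrix is [[0, 5/2, -15, 135/8, -135/4, 2025/32, -3645/32]; [0, 0, 45/4, 135/2, -405/4, 2025/8, -18225/32]; [0, 0, 0, 1215/32, -405/2, 6075/16, -18225/16]; [0, 0, 0, 0, 3645/32, 2025/4, -18225/16]; [0, 0, 0, 0, 0, 164025/512, -18225/16]; [0, 0, 0, 0, 0, 0, 885735/1024]] (rows listed top to bottom)


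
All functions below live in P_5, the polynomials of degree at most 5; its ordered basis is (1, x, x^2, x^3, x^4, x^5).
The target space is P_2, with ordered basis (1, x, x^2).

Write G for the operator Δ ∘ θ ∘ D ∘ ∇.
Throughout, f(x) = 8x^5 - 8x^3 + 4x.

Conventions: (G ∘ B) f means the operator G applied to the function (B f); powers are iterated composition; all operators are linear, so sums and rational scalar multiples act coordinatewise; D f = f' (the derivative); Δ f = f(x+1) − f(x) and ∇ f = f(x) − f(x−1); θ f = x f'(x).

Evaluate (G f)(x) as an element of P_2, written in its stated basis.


the image equals g(x) = 1440x^2 + 480x + 112

∇ f = 40x^4 - 80x^3 + 56x^2 - 16x + 4
D ∇ f = 160x^3 - 240x^2 + 112x - 16
θ (D ∘ ∇) f = 480x^3 - 480x^2 + 112x
Δ θ (D ∘ ∇) f = 1440x^2 + 480x + 112


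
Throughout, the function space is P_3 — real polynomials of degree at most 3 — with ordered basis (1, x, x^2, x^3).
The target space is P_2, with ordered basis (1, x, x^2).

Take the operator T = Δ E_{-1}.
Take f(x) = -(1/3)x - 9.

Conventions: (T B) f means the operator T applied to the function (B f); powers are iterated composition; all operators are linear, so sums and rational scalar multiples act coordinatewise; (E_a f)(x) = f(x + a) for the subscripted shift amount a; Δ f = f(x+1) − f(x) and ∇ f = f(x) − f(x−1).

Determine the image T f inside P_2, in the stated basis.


E_{-1} f = -(1/3)x - 26/3
Δ E_{-1} f = -1/3

the result is g(x) = -1/3


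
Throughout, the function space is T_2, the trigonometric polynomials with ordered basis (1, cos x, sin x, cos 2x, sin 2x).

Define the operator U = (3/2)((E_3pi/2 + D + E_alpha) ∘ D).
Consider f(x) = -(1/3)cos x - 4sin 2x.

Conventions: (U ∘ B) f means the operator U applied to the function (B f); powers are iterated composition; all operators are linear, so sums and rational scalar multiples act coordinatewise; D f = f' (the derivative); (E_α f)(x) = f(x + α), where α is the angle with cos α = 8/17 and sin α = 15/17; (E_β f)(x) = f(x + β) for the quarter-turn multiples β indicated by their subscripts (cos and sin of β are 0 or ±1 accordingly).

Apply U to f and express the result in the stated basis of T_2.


the result is g(x) = (15/34)cos x + (4/17)sin x + (5400/289)cos 2x + (9816/289)sin 2x

D f = (1/3)sin x - 8cos 2x
E_3pi/2 D f = -(1/3)cos x + 8cos 2x
D D f = (1/3)cos x + 16sin 2x
E_alpha D f = (5/17)cos x + (8/51)sin x + (1288/289)cos 2x + (1920/289)sin 2x
(E_3pi/2 + D + E_alpha) D f = (5/17)cos x + (8/51)sin x + (3600/289)cos 2x + (6544/289)sin 2x
((3/2)((E_3pi/2 + D + E_alpha) ∘ D)) f = (15/34)cos x + (4/17)sin x + (5400/289)cos 2x + (9816/289)sin 2x


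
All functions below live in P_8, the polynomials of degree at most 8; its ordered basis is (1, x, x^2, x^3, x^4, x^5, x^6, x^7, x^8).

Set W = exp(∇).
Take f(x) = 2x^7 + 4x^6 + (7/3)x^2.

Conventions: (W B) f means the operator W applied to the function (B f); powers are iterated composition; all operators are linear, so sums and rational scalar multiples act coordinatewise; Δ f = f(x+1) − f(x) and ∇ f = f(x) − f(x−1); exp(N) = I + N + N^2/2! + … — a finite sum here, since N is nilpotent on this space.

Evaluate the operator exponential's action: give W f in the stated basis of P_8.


order-1 term: 14x^6 - 18x^5 + 10x^4 + 10x^3 - 18x^2 + (44/3)x - 13/3
order-2 term: 42x^5 - 150x^4 + 250x^3 - 210x^2 + 74x + 1/3
order-3 term: 70x^4 - 340x^3 + 690x^2 - 660x + 242
order-4 term: 70x^3 - 360x^2 + 670x - 440
order-5 term: 42x^2 - 186x + 220
order-6 term: 14x - 38
order-7 term: 2
the series for exp(∇) f terminates at order 7
exp(∇) f = 2x^7 + 18x^6 + 24x^5 - 70x^4 - 10x^3 + (439/3)x^2 - (220/3)x - 18

the image equals g(x) = 2x^7 + 18x^6 + 24x^5 - 70x^4 - 10x^3 + (439/3)x^2 - (220/3)x - 18


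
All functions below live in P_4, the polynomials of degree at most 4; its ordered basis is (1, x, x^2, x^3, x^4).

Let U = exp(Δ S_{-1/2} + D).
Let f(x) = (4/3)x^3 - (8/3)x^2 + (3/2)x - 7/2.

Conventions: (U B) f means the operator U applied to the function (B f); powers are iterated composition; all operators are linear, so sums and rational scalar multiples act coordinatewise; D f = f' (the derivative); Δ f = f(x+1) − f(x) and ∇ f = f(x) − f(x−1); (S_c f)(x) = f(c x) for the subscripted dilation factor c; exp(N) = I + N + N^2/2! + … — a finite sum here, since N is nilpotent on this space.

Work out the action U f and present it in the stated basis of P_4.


order-1 term: (7/2)x^2 - (43/6)x - 1/12
order-2 term: (35/8)x - 65/48
order-3 term: 35/48
the series for exp(Δ S_{-1/2} + D) f terminates at order 3
exp(Δ S_{-1/2} + D) f = (4/3)x^3 + (5/6)x^2 - (31/24)x - 101/24

the image equals g(x) = (4/3)x^3 + (5/6)x^2 - (31/24)x - 101/24


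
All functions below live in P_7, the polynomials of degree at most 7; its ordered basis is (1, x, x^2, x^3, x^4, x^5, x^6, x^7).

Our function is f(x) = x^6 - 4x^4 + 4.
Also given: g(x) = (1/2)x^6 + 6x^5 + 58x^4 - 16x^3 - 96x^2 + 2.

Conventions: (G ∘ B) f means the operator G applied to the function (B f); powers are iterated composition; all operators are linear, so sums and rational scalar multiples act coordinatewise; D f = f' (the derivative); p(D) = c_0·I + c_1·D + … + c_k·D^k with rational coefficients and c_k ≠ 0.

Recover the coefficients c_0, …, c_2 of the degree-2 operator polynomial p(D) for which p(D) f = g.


p(D) = (1/2)·I + D + 2·D^2, i.e. c_0 = 1/2, c_1 = 1, c_2 = 2

D^0 f = x^6 - 4x^4 + 4
D^1 f = 6x^5 - 16x^3
D^2 f = 30x^4 - 48x^2
matching coefficients of g against c_0 f + c_1 Df + … from the top degree down determines the c_i
solution: c_0 = 1/2, c_1 = 1, c_2 = 2


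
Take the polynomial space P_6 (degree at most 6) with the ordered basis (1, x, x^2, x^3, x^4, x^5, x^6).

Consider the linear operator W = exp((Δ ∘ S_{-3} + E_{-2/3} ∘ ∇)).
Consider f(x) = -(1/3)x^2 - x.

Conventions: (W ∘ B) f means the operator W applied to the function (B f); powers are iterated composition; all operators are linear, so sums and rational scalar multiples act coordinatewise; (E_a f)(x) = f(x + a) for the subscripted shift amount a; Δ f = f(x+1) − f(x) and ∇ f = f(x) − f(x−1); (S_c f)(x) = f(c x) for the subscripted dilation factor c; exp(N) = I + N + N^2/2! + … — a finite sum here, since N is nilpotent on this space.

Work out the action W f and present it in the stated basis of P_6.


the result is g(x) = -(1/3)x^2 - (23/3)x + 58/9

order-1 term: -(20/3)x - 2/9
order-2 term: 20/3
the series for exp((Δ ∘ S_{-3} + E_{-2/3} ∘ ∇)) f terminates at order 2
exp((Δ ∘ S_{-3} + E_{-2/3} ∘ ∇)) f = -(1/3)x^2 - (23/3)x + 58/9


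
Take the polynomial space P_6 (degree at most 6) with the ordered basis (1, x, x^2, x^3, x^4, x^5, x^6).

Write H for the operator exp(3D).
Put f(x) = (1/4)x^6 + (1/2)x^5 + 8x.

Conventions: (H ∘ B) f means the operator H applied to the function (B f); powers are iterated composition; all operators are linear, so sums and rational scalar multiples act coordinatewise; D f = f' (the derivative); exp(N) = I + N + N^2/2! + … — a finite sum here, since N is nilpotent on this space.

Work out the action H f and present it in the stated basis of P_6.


the image equals g(x) = (1/4)x^6 + 5x^5 + (165/4)x^4 + 180x^3 + (1755/4)x^2 + 575x + 1311/4

order-1 term: (9/2)x^5 + (15/2)x^4 + 24
order-2 term: (135/4)x^4 + 45x^3
order-3 term: 135x^3 + 135x^2
order-4 term: (1215/4)x^2 + (405/2)x
order-5 term: (729/2)x + 243/2
order-6 term: 729/4
the series for exp(3D) f terminates at order 6
exp(3D) f = (1/4)x^6 + 5x^5 + (165/4)x^4 + 180x^3 + (1755/4)x^2 + 575x + 1311/4


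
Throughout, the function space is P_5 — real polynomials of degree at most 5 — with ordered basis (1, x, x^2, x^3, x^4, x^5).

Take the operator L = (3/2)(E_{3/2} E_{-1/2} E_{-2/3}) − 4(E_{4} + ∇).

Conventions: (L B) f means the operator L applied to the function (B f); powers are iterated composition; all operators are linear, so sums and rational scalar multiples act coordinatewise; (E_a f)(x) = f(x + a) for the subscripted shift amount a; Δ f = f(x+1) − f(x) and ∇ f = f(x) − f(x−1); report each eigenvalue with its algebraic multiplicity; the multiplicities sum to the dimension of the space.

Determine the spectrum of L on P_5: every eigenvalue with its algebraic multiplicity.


image of 1: -5/2
image of x: -(5/2)x - 39/2
image of x^2: -(5/2)x^2 - 39x - 359/6
image of x^3: -(5/2)x^3 - (117/2)x^2 - (359/2)x - 4679/18
image of x^4: -(5/2)x^4 - 78x^3 - 359x^2 - (9358/9)x - 55079/54
image of x^5: -(5/2)x^5 - (195/2)x^4 - (1795/3)x^3 - (23395/9)x^2 - (275395/54)x - 664199/162
the matrix is upper triangular; its diagonal is (-5/2, -5/2, -5/2, -5/2, -5/2, -5/2)
for a triangular matrix the eigenvalues are the diagonal entries, with algebraic multiplicity their repetition count

λ = -5/2 (multiplicity 6)


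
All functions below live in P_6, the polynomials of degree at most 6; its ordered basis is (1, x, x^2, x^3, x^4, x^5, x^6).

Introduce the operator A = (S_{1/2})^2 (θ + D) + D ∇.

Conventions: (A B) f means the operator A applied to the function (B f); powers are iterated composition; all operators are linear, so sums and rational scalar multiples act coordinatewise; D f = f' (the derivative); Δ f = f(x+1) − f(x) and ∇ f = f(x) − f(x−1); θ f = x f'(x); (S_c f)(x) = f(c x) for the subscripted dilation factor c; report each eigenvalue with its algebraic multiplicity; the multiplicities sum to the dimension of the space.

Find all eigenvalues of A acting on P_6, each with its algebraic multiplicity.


image of 1: 0
image of x: (1/4)x + 1
image of x^2: (1/8)x^2 + (1/2)x + 2
image of x^3: (3/64)x^3 + (3/16)x^2 + 6x - 3
image of x^4: (1/64)x^4 + (1/16)x^3 + 12x^2 - 12x + 4
image of x^5: (5/1024)x^5 + (5/256)x^4 + 20x^3 - 30x^2 + 20x - 5
image of x^6: (3/2048)x^6 + (3/512)x^5 + 30x^4 - 60x^3 + 60x^2 - 30x + 6
the matrix is upper triangular; its diagonal is (0, 1/4, 1/8, 3/64, 1/64, 5/1024, 3/2048)
for a triangular matrix the eigenvalues are the diagonal entries, with algebraic multiplicity their repetition count

λ = 0 (multiplicity 1), λ = 3/2048 (multiplicity 1), λ = 5/1024 (multiplicity 1), λ = 1/64 (multiplicity 1), λ = 3/64 (multiplicity 1), λ = 1/8 (multiplicity 1), λ = 1/4 (multiplicity 1)


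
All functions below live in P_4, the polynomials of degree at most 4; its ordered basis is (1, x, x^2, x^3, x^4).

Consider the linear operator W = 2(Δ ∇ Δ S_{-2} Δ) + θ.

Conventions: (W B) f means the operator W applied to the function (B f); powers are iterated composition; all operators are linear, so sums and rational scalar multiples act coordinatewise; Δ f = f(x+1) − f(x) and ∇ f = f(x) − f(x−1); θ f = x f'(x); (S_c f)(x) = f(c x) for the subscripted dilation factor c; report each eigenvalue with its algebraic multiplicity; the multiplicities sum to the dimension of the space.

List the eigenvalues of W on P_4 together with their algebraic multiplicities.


λ = 0 (multiplicity 1), λ = 1 (multiplicity 1), λ = 2 (multiplicity 1), λ = 3 (multiplicity 1), λ = 4 (multiplicity 1)

image of 1: 0
image of x: x
image of x^2: 2x^2
image of x^3: 3x^3
image of x^4: 4x^4 - 384
the matrix is upper triangular; its diagonal is (0, 1, 2, 3, 4)
for a triangular matrix the eigenvalues are the diagonal entries, with algebraic multiplicity their repetition count


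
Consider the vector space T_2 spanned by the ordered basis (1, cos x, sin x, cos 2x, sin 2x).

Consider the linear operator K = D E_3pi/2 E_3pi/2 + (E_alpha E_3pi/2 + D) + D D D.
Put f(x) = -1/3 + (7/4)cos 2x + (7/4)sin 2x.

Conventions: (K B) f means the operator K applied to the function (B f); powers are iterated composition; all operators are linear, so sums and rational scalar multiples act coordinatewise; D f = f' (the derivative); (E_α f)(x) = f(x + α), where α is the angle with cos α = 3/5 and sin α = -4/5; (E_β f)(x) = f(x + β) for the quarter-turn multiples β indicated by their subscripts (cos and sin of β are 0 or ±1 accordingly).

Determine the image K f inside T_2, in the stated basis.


the result is g(x) = -1/3 - (483/100)cos 2x + (581/100)sin 2x

E_3pi/2 f = -1/3 - (7/4)cos 2x - (7/4)sin 2x
E_3pi/2 E_3pi/2 f = -1/3 + (7/4)cos 2x + (7/4)sin 2x
D E_3pi/2 E_3pi/2 f = (7/2)cos 2x - (7/2)sin 2x
E_3pi/2 f = -1/3 - (7/4)cos 2x - (7/4)sin 2x
E_alpha E_3pi/2 f = -1/3 + (217/100)cos 2x - (119/100)sin 2x
D f = (7/2)cos 2x - (7/2)sin 2x
(E_alpha E_3pi/2 + D) f = -1/3 + (567/100)cos 2x - (469/100)sin 2x
D f = (7/2)cos 2x - (7/2)sin 2x
D D f = -7cos 2x - 7sin 2x
D D D f = -14cos 2x + 14sin 2x
(D E_3pi/2 E_3pi/2 + (E_alpha E_3pi/2 + D) + D D D) f = -1/3 - (483/100)cos 2x + (581/100)sin 2x


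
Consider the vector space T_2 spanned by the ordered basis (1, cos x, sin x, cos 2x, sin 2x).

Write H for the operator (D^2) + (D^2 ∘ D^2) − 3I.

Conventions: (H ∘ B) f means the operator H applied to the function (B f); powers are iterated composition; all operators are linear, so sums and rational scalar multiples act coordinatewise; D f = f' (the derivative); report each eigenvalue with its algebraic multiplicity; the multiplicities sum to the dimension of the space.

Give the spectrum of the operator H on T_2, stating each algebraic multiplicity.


image of 1: -3
image of cos x: -3cos x
image of sin x: -3sin x
image of cos 2x: 9cos 2x
image of sin 2x: 9sin 2x
the matrix is diagonal; its diagonal is (-3, -3, -3, 9, 9)
for a triangular matrix the eigenvalues are the diagonal entries, with algebraic multiplicity their repetition count

λ = -3 (multiplicity 3), λ = 9 (multiplicity 2)


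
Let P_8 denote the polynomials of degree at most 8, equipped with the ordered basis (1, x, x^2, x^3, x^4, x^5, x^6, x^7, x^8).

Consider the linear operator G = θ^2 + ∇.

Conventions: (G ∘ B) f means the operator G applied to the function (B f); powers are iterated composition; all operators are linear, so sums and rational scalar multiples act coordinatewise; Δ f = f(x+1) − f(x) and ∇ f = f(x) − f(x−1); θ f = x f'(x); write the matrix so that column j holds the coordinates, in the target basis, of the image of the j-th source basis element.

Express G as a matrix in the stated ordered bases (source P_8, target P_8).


the matrix is [[0, 1, -1, 1, -1, 1, -1, 1, -1]; [0, 1, 2, -3, 4, -5, 6, -7, 8]; [0, 0, 4, 3, -6, 10, -15, 21, -28]; [0, 0, 0, 9, 4, -10, 20, -35, 56]; [0, 0, 0, 0, 16, 5, -15, 35, -70]; [0, 0, 0, 0, 0, 25, 6, -21, 56]; [0, 0, 0, 0, 0, 0, 36, 7, -28]; [0, 0, 0, 0, 0, 0, 0, 49, 8]; [0, 0, 0, 0, 0, 0, 0, 0, 64]] (rows listed top to bottom)

image of 1: 0
image of x: x + 1
image of x^2: 4x^2 + 2x - 1
image of x^3: 9x^3 + 3x^2 - 3x + 1
image of x^4: 16x^4 + 4x^3 - 6x^2 + 4x - 1
image of x^5: 25x^5 + 5x^4 - 10x^3 + 10x^2 - 5x + 1
image of x^6: 36x^6 + 6x^5 - 15x^4 + 20x^3 - 15x^2 + 6x - 1
image of x^7: 49x^7 + 7x^6 - 21x^5 + 35x^4 - 35x^3 + 21x^2 - 7x + 1
image of x^8: 64x^8 + 8x^7 - 28x^6 + 56x^5 - 70x^4 + 56x^3 - 28x^2 + 8x - 1
each image's coordinates form column j of the matrix


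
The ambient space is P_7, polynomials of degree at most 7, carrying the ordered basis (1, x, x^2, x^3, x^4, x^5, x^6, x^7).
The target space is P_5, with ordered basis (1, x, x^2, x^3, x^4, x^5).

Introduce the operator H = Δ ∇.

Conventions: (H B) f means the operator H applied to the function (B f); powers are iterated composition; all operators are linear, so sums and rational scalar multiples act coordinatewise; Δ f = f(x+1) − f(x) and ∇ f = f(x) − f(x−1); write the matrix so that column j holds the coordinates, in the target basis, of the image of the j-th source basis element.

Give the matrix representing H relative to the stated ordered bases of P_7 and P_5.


the matrix is [[0, 0, 2, 0, 2, 0, 2, 0]; [0, 0, 0, 6, 0, 10, 0, 14]; [0, 0, 0, 0, 12, 0, 30, 0]; [0, 0, 0, 0, 0, 20, 0, 70]; [0, 0, 0, 0, 0, 0, 30, 0]; [0, 0, 0, 0, 0, 0, 0, 42]] (rows listed top to bottom)

image of 1: 0
image of x: 0
image of x^2: 2
image of x^3: 6x
image of x^4: 12x^2 + 2
image of x^5: 20x^3 + 10x
image of x^6: 30x^4 + 30x^2 + 2
image of x^7: 42x^5 + 70x^3 + 14x
each image's coordinates form column j of the matrix


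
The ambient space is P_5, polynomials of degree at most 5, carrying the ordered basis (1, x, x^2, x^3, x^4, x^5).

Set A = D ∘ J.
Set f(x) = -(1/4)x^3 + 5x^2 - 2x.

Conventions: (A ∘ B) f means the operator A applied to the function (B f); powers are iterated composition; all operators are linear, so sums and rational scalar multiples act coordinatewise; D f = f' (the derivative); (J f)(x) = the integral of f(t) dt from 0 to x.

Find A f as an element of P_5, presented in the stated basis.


J f = -(1/16)x^4 + (5/3)x^3 - x^2
D J f = -(1/4)x^3 + 5x^2 - 2x

the result is g(x) = -(1/4)x^3 + 5x^2 - 2x


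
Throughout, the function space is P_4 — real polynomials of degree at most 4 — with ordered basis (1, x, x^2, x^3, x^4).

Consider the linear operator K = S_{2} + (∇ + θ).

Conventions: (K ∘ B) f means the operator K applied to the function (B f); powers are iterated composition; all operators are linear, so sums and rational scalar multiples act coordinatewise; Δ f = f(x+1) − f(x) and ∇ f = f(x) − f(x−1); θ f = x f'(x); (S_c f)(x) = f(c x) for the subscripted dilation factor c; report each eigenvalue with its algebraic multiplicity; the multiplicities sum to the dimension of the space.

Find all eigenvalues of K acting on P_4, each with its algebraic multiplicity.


image of 1: 1
image of x: 3x + 1
image of x^2: 6x^2 + 2x - 1
image of x^3: 11x^3 + 3x^2 - 3x + 1
image of x^4: 20x^4 + 4x^3 - 6x^2 + 4x - 1
the matrix is upper triangular; its diagonal is (1, 3, 6, 11, 20)
for a triangular matrix the eigenvalues are the diagonal entries, with algebraic multiplicity their repetition count

λ = 1 (multiplicity 1), λ = 3 (multiplicity 1), λ = 6 (multiplicity 1), λ = 11 (multiplicity 1), λ = 20 (multiplicity 1)


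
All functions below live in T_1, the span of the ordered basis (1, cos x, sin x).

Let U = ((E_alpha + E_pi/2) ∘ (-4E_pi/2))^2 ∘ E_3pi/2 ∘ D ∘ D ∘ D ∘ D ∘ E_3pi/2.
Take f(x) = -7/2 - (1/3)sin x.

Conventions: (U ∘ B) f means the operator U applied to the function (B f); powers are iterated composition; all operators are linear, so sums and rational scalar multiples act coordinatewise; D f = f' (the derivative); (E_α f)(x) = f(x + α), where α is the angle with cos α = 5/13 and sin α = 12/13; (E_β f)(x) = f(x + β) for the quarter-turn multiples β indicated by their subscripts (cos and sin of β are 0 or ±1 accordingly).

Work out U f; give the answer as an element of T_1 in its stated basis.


E_3pi/2 f = -7/2 + (1/3)cos x
D E_3pi/2 f = -(1/3)sin x
D (D ∘ E_3pi/2) f = -(1/3)cos x
D D (D ∘ E_3pi/2) f = (1/3)sin x
D (D ∘ D) (D ∘ E_3pi/2) f = (1/3)cos x
E_3pi/2 D (D ∘ D) (D ∘ E_3pi/2) f = (1/3)sin x
E_pi/2 (E_3pi/2 ∘ D ∘ D ∘ D ∘ D ∘ E_3pi/2) f = (1/3)cos x
(-4E_pi/2) (E_3pi/2 ∘ D ∘ D ∘ D ∘ D ∘ E_3pi/2) f = -(4/3)cos x
E_alpha (-4E_pi/2) (E_3pi/2 ∘ D ∘ D ∘ D ∘ D ∘ E_3pi/2) f = -(20/39)cos x + (16/13)sin x
E_pi/2 (-4E_pi/2) (E_3pi/2 ∘ D ∘ D ∘ D ∘ D ∘ E_3pi/2) f = (4/3)sin x
(E_alpha + E_pi/2) (-4E_pi/2) (E_3pi/2 ∘ D ∘ D ∘ D ∘ D ∘ E_3pi/2) f = -(20/39)cos x + (100/39)sin x
E_pi/2 ((E_alpha + E_pi/2) ∘ (-4E_pi/2)) (E_3pi/2 ∘ D ∘ D ∘ D ∘ D ∘ E_3pi/2) f = (100/39)cos x + (20/39)sin x
(-4E_pi/2) ((E_alpha + E_pi/2) ∘ (-4E_pi/2)) (E_3pi/2 ∘ D ∘ D ∘ D ∘ D ∘ E_3pi/2) f = -(400/39)cos x - (80/39)sin x
E_alpha (-4E_pi/2) ((E_alpha + E_pi/2) ∘ (-4E_pi/2)) (E_3pi/2 ∘ D ∘ D ∘ D ∘ D ∘ E_3pi/2) f = -(2960/507)cos x + (4400/507)sin x
E_pi/2 (-4E_pi/2) ((E_alpha + E_pi/2) ∘ (-4E_pi/2)) (E_3pi/2 ∘ D ∘ D ∘ D ∘ D ∘ E_3pi/2) f = -(80/39)cos x + (400/39)sin x
(E_alpha + E_pi/2) (-4E_pi/2) ((E_alpha + E_pi/2) ∘ (-4E_pi/2)) (E_3pi/2 ∘ D ∘ D ∘ D ∘ D ∘ E_3pi/2) f = -(4000/507)cos x + (3200/169)sin x

the image equals g(x) = -(4000/507)cos x + (3200/169)sin x


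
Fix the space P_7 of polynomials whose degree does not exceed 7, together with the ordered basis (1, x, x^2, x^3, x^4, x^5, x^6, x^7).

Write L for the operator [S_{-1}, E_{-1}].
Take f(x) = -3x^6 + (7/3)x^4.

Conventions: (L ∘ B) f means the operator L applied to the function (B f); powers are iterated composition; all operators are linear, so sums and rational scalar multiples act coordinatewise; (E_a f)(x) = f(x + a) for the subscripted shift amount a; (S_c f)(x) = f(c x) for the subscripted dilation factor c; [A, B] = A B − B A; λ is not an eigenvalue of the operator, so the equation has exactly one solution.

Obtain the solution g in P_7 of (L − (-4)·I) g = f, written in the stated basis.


g(x) = -(3/4)x^6 + (9/4)x^5 + (149/24)x^4 - (59/12)x^3 + (31/8)x^2 - (337/24)x - 401/48

write g with unknown coordinates in the stated basis and equate coefficients in (L − (-4)·I) g = f
solving from the highest basis element down gives g = -(3/4)x^6 + (9/4)x^5 + (149/24)x^4 - (59/12)x^3 + (31/8)x^2 - (337/24)x - 401/48
check: L g = -9x^5 - (45/2)x^4 + (59/3)x^3 - (31/2)x^2 + (337/6)x + 401/12
so L g − (-4)·g = -3x^6 + (7/3)x^4 = f ✓


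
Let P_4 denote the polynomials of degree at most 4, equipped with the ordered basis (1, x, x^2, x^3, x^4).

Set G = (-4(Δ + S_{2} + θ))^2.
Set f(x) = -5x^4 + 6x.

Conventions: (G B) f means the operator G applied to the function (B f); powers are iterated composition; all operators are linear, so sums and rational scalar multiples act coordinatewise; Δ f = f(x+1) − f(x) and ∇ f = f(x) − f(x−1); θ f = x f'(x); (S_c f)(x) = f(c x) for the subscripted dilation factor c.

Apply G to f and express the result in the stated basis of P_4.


Δ f = -20x^3 - 30x^2 - 20x + 1
S_{2} f = -80x^4 + 12x
θ f = -20x^4 + 6x
(Δ + S_{2} + θ) f = -100x^4 - 20x^3 - 30x^2 - 2x + 1
(-4(Δ + S_{2} + θ)) f = 400x^4 + 80x^3 + 120x^2 + 8x - 4
Δ (-4(Δ + S_{2} + θ)) f = 1600x^3 + 2640x^2 + 2080x + 608
S_{2} (-4(Δ + S_{2} + θ)) f = 6400x^4 + 640x^3 + 480x^2 + 16x - 4
θ (-4(Δ + S_{2} + θ)) f = 1600x^4 + 240x^3 + 240x^2 + 8x
(Δ + S_{2} + θ) (-4(Δ + S_{2} + θ)) f = 8000x^4 + 2480x^3 + 3360x^2 + 2104x + 604
(-4(Δ + S_{2} + θ)) (-4(Δ + S_{2} + θ)) f = -32000x^4 - 9920x^3 - 13440x^2 - 8416x - 2416

g(x) = -32000x^4 - 9920x^3 - 13440x^2 - 8416x - 2416


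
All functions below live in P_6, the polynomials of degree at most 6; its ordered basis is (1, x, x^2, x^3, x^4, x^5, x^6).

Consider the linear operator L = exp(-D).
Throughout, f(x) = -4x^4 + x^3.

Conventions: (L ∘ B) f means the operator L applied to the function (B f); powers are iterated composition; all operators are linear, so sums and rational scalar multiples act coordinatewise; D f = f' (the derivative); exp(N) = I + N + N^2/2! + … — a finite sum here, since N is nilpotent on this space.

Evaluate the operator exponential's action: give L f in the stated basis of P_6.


order-1 term: 16x^3 - 3x^2
order-2 term: -24x^2 + 3x
order-3 term: 16x - 1
order-4 term: -4
the series for exp(-D) f terminates at order 4
exp(-D) f = -4x^4 + 17x^3 - 27x^2 + 19x - 5

g(x) = -4x^4 + 17x^3 - 27x^2 + 19x - 5


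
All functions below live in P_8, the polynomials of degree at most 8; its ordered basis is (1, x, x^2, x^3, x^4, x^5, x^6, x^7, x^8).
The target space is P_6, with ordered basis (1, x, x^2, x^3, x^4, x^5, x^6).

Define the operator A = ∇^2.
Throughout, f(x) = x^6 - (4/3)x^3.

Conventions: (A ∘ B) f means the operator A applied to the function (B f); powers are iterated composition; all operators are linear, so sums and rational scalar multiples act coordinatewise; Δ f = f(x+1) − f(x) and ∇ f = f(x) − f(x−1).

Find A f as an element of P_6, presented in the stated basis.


the result is g(x) = 30x^4 - 120x^3 + 210x^2 - 188x + 70

∇ f = 6x^5 - 15x^4 + 20x^3 - 19x^2 + 10x - 7/3
∇ ∇ f = 30x^4 - 120x^3 + 210x^2 - 188x + 70


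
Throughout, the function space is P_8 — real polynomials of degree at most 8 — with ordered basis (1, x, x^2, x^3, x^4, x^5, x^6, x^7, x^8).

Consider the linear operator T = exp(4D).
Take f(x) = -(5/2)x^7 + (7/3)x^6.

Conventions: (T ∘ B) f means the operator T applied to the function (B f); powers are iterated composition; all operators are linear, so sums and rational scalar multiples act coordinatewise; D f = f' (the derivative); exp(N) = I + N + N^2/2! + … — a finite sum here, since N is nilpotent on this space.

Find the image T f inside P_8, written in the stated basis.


g(x) = -(5/2)x^7 - (203/3)x^6 - 784x^5 - 5040x^4 - (58240/3)x^3 - 44800x^2 - 57344x - 94208/3

order-1 term: -70x^6 + 56x^5
order-2 term: -840x^5 + 560x^4
order-3 term: -5600x^4 + (8960/3)x^3
order-4 term: -22400x^3 + 8960x^2
order-5 term: -53760x^2 + 14336x
order-6 term: -71680x + 28672/3
order-7 term: -40960
the series for exp(4D) f terminates at order 7
exp(4D) f = -(5/2)x^7 - (203/3)x^6 - 784x^5 - 5040x^4 - (58240/3)x^3 - 44800x^2 - 57344x - 94208/3


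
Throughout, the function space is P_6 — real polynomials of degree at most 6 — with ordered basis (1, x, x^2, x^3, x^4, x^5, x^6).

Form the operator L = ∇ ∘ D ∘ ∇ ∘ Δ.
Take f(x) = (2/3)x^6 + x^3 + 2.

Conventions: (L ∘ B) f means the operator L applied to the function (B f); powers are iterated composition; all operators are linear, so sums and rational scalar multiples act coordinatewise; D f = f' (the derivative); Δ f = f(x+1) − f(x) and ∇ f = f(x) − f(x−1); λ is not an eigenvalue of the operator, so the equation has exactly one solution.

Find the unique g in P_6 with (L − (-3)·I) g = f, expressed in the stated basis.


the image equals g(x) = (2/9)x^6 + (1/3)x^3 - (80/3)x^2 + (80/3)x - 38/3

write g with unknown coordinates in the stated basis and equate coefficients in (L − (-3)·I) g = f
solving from the highest basis element down gives g = (2/9)x^6 + (1/3)x^3 - (80/3)x^2 + (80/3)x - 38/3
check: L g = 80x^2 - 80x + 40
so L g − (-3)·g = (2/3)x^6 + x^3 + 2 = f ✓


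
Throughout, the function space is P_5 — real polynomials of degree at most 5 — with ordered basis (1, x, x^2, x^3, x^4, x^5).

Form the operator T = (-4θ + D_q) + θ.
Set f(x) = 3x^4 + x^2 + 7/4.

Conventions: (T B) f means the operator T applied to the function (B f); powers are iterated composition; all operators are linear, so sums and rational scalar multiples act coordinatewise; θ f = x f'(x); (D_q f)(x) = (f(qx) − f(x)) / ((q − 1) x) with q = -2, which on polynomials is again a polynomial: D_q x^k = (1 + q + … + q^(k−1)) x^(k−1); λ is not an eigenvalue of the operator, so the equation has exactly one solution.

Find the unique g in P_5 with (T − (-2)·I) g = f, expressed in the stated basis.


the result is g(x) = -(3/10)x^4 + (3/14)x^3 - (5/56)x^2 + (5/56)x + 93/112

write g with unknown coordinates in the stated basis and equate coefficients in (T − (-2)·I) g = f
solving from the highest basis element down gives g = -(3/10)x^4 + (3/14)x^3 - (5/56)x^2 + (5/56)x + 93/112
check: T g = (18/5)x^4 - (3/7)x^3 + (33/28)x^2 - (5/28)x + 5/56
so T g − (-2)·g = 3x^4 + x^2 + 7/4 = f ✓


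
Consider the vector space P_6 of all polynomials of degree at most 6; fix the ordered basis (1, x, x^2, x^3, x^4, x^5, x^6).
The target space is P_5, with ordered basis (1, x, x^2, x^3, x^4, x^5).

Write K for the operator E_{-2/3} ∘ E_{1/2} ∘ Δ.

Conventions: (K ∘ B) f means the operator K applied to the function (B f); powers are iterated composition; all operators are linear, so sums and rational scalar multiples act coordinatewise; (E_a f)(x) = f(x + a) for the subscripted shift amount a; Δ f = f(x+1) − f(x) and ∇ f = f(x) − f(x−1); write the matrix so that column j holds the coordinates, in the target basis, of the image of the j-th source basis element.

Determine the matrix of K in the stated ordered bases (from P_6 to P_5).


the matrix is [[0, 1, 2/3, 7/12, 13/27, 521/1296, 217/648]; [0, 0, 2, 2, 7/3, 65/27, 521/216]; [0, 0, 0, 3, 4, 35/6, 65/9]; [0, 0, 0, 0, 4, 20/3, 35/3]; [0, 0, 0, 0, 0, 5, 10]; [0, 0, 0, 0, 0, 0, 6]] (rows listed top to bottom)

image of 1: 0
image of x: 1
image of x^2: 2x + 2/3
image of x^3: 3x^2 + 2x + 7/12
image of x^4: 4x^3 + 4x^2 + (7/3)x + 13/27
image of x^5: 5x^4 + (20/3)x^3 + (35/6)x^2 + (65/27)x + 521/1296
image of x^6: 6x^5 + 10x^4 + (35/3)x^3 + (65/9)x^2 + (521/216)x + 217/648
each image's coordinates form column j of the matrix


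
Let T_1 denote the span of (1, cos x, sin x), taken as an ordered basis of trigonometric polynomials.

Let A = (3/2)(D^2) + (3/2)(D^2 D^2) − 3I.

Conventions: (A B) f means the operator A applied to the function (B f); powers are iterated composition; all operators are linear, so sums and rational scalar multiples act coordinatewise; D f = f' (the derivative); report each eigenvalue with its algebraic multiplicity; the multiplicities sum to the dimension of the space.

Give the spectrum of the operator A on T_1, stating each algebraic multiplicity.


image of 1: -3
image of cos x: -3cos x
image of sin x: -3sin x
the matrix is diagonal; its diagonal is (-3, -3, -3)
for a triangular matrix the eigenvalues are the diagonal entries, with algebraic multiplicity their repetition count

λ = -3 (multiplicity 3)


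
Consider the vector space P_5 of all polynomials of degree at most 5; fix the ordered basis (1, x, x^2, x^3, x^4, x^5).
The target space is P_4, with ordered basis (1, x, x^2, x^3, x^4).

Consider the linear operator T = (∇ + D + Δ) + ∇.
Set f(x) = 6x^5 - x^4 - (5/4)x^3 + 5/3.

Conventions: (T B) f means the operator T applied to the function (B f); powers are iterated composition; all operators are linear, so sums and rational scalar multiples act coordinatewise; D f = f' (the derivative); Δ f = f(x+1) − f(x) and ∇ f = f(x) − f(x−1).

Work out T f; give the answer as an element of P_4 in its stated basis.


∇ f = 30x^4 - 64x^3 + (249/4)x^2 - (121/4)x + 23/4
D f = 30x^4 - 4x^3 - (15/4)x^2
Δ f = 30x^4 + 56x^3 + (201/4)x^2 + (89/4)x + 15/4
(∇ + D + Δ) f = 90x^4 - 12x^3 + (435/4)x^2 - 8x + 19/2
∇ f = 30x^4 - 64x^3 + (249/4)x^2 - (121/4)x + 23/4
((∇ + D + Δ) + ∇) f = 120x^4 - 76x^3 + 171x^2 - (153/4)x + 61/4

g(x) = 120x^4 - 76x^3 + 171x^2 - (153/4)x + 61/4


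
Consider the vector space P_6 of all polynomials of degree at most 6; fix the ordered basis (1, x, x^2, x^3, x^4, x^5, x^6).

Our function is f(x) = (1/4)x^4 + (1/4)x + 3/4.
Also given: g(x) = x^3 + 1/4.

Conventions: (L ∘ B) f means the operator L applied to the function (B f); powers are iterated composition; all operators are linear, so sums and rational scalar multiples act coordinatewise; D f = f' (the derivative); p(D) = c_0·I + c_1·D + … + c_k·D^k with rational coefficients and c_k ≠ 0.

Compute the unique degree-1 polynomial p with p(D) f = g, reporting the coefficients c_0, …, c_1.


p(D) = D, i.e. c_0 = 0, c_1 = 1

D^0 f = (1/4)x^4 + (1/4)x + 3/4
D^1 f = x^3 + 1/4
matching coefficients of g against c_0 f + c_1 Df + … from the top degree down determines the c_i
solution: c_0 = 0, c_1 = 1


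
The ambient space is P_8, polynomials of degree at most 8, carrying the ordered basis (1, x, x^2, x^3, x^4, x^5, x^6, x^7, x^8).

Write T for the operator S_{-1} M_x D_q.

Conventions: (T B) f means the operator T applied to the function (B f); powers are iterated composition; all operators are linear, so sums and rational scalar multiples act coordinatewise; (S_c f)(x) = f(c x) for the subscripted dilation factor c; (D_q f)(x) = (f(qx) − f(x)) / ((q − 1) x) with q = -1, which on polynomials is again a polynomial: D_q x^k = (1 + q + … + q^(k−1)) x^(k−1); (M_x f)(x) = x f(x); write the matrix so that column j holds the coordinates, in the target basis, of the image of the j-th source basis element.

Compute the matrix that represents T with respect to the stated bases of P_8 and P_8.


the matrix is [[0, 0, 0, 0, 0, 0, 0, 0, 0]; [0, -1, 0, 0, 0, 0, 0, 0, 0]; [0, 0, 0, 0, 0, 0, 0, 0, 0]; [0, 0, 0, -1, 0, 0, 0, 0, 0]; [0, 0, 0, 0, 0, 0, 0, 0, 0]; [0, 0, 0, 0, 0, -1, 0, 0, 0]; [0, 0, 0, 0, 0, 0, 0, 0, 0]; [0, 0, 0, 0, 0, 0, 0, -1, 0]; [0, 0, 0, 0, 0, 0, 0, 0, 0]] (rows listed top to bottom)

image of 1: 0
image of x: -x
image of x^2: 0
image of x^3: -x^3
image of x^4: 0
image of x^5: -x^5
image of x^6: 0
image of x^7: -x^7
image of x^8: 0
each image's coordinates form column j of the matrix


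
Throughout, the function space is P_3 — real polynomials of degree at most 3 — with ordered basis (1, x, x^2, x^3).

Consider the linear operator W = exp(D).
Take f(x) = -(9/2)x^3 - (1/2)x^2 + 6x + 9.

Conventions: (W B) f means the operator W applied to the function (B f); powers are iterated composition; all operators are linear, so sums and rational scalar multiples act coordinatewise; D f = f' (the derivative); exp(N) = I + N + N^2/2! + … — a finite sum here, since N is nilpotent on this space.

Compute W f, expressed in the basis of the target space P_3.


the result is g(x) = -(9/2)x^3 - 14x^2 - (17/2)x + 10

order-1 term: -(27/2)x^2 - x + 6
order-2 term: -(27/2)x - 1/2
order-3 term: -9/2
the series for exp(D) f terminates at order 3
exp(D) f = -(9/2)x^3 - 14x^2 - (17/2)x + 10


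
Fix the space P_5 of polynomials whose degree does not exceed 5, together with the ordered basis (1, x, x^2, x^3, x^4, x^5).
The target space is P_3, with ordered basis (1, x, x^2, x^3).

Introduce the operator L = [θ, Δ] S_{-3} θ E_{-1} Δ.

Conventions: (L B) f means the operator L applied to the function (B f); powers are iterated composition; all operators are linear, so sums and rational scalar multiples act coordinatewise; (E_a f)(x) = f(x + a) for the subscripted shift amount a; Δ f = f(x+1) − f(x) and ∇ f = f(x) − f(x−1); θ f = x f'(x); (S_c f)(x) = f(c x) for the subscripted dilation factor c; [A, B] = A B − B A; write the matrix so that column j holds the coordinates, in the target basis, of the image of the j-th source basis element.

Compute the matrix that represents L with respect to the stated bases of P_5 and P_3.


image of 1: 0
image of x: 0
image of x^2: 6
image of x^3: -108x - 117
image of x^4: 972x^2 + 2160x + 1200
image of x^5: -6480x^3 - 21870x^2 - 24660x - 9285
each image's coordinates form column j of the matrix

the matrix is [[0, 0, 6, -117, 1200, -9285]; [0, 0, 0, -108, 2160, -24660]; [0, 0, 0, 0, 972, -21870]; [0, 0, 0, 0, 0, -6480]] (rows listed top to bottom)


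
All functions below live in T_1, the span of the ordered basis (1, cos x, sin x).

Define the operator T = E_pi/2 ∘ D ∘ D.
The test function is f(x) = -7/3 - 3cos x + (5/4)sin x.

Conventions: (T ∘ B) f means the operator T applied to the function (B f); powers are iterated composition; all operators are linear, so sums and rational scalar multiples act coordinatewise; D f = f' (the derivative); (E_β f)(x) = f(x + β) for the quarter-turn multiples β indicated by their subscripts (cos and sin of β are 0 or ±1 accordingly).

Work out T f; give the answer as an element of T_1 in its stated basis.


the result is g(x) = -(5/4)cos x - 3sin x

D f = (5/4)cos x + 3sin x
D D f = 3cos x - (5/4)sin x
E_pi/2 D D f = -(5/4)cos x - 3sin x


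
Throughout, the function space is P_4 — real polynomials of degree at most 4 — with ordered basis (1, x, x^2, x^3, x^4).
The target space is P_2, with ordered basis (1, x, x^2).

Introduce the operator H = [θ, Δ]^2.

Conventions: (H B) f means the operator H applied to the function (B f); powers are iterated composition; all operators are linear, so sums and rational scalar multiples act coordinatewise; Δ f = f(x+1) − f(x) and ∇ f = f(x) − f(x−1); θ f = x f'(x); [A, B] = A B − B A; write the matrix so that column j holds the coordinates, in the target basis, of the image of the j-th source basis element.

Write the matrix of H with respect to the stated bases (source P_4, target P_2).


image of 1: 0
image of x: 0
image of x^2: 2
image of x^3: 6x + 12
image of x^4: 12x^2 + 48x + 48
each image's coordinates form column j of the matrix

the matrix is [[0, 0, 2, 12, 48]; [0, 0, 0, 6, 48]; [0, 0, 0, 0, 12]] (rows listed top to bottom)


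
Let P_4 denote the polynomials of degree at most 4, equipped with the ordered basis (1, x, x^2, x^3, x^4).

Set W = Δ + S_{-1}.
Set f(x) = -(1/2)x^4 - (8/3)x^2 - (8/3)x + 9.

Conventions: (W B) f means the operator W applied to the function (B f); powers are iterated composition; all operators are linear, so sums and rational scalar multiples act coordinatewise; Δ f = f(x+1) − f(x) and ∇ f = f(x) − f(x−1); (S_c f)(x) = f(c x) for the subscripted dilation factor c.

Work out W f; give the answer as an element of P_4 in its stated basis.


the result is g(x) = -(1/2)x^4 - 2x^3 - (17/3)x^2 - (14/3)x + 19/6

Δ f = -2x^3 - 3x^2 - (22/3)x - 35/6
S_{-1} f = -(1/2)x^4 - (8/3)x^2 + (8/3)x + 9
(Δ + S_{-1}) f = -(1/2)x^4 - 2x^3 - (17/3)x^2 - (14/3)x + 19/6


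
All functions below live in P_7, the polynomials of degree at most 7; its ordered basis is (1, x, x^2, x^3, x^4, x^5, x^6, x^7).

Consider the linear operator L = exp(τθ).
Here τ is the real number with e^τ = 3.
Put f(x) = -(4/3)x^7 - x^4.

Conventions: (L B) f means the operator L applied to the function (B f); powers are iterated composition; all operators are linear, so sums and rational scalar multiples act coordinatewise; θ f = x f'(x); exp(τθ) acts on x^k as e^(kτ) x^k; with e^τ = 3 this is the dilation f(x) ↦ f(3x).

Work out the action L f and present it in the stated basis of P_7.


g(x) = -2916x^7 - 81x^4

exp(τθ) x^k = e^(kτ) x^k; with e^τ = 3 this sends x^k to 3^k x^k
x^4 ↦ 81 x^4
x^7 ↦ 2187 x^7
applying this coordinatewise to f: exp(τθ) f = -2916x^7 - 81x^4


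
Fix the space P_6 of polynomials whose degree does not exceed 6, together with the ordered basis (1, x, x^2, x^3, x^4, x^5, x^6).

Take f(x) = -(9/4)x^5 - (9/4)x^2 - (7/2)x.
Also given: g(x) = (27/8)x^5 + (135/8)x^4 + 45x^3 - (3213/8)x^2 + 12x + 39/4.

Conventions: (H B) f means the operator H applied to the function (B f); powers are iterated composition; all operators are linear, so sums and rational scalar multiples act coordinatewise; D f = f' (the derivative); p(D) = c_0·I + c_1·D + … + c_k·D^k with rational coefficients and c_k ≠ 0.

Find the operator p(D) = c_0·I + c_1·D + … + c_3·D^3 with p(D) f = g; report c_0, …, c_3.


c_0 = -3/2, c_1 = -3/2, c_2 = -1, c_3 = 3

D^0 f = -(9/4)x^5 - (9/4)x^2 - (7/2)x
D^1 f = -(45/4)x^4 - (9/2)x - 7/2
D^2 f = -45x^3 - 9/2
D^3 f = -135x^2
matching coefficients of g against c_0 f + c_1 Df + … from the top degree down determines the c_i
solution: c_0 = -3/2, c_1 = -3/2, c_2 = -1, c_3 = 3


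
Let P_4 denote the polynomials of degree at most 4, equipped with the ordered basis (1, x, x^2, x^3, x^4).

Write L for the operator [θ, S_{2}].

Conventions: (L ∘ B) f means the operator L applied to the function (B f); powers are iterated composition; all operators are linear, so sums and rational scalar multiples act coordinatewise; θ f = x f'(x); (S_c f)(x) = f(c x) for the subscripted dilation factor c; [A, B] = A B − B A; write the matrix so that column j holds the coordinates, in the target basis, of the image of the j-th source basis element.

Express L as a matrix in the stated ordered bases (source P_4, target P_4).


image of 1: 0
image of x: 0
image of x^2: 0
image of x^3: 0
image of x^4: 0
each image's coordinates form column j of the matrix

the matrix is [[0, 0, 0, 0, 0]; [0, 0, 0, 0, 0]; [0, 0, 0, 0, 0]; [0, 0, 0, 0, 0]; [0, 0, 0, 0, 0]] (rows listed top to bottom)
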